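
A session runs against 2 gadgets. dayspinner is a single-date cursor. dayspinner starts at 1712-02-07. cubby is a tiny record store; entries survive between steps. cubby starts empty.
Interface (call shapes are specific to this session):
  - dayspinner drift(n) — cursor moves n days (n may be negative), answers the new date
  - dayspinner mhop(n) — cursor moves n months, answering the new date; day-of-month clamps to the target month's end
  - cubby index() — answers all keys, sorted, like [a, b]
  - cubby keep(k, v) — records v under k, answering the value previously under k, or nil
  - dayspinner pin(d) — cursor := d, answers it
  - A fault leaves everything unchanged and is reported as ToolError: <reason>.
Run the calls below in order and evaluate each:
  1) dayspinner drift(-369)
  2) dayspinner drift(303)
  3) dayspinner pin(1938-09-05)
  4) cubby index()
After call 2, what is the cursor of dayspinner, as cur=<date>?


! 1. dayspinner drift(n: -369) ~> 1711-02-03
! 2. dayspinner drift(n: 303) ~> 1711-12-03
! 3. dayspinner pin(d: 1938-09-05) ~> 1938-09-05
! 4. cubby index() ~> []

Answer: cur=1711-12-03


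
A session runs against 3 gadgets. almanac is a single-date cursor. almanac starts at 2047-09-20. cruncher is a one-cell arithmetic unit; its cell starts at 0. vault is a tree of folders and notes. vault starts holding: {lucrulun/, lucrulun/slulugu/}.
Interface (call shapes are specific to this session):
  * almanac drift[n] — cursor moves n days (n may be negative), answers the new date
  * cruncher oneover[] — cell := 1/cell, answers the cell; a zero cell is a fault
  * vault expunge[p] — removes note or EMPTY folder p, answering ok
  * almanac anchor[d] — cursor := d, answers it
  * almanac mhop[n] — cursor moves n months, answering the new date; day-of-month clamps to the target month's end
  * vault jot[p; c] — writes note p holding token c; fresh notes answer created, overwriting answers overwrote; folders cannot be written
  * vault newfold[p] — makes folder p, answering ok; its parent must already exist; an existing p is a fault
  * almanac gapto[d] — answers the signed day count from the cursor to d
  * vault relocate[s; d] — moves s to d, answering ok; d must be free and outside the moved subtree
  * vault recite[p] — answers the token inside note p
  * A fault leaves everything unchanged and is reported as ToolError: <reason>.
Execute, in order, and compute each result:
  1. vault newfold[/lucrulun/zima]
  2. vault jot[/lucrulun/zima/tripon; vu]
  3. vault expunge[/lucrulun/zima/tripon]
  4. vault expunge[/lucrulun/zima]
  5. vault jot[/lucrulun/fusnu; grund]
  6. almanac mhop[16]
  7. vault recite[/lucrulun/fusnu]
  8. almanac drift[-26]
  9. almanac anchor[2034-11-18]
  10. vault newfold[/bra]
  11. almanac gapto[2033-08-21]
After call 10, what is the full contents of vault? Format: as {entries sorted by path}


Answer: {bra/, lucrulun/, lucrulun/fusnu=grund, lucrulun/slulugu/}

Derivation:
I use vault newfold on p→/lucrulun/zima, and get ok.
Using vault jot on p→/lucrulun/zima/tripon, c→vu, — result: created.
I run vault expunge on p→/lucrulun/zima/tripon, which returns ok.
I call vault expunge on p→/lucrulun/zima, — result: ok.
Next I call vault jot on p→/lucrulun/fusnu, c→grund, yielding created.
I call almanac mhop on n→16, and observe 2049-01-20.
I invoke vault recite on p→/lucrulun/fusnu, and observe grund.
Then almanac drift on n→-26, — result: 2048-12-25.
I invoke almanac anchor on d→2034-11-18, giving 2034-11-18.
Using vault newfold on p→/bra: ok.
I use almanac gapto on d→2033-08-21, which returns -454.


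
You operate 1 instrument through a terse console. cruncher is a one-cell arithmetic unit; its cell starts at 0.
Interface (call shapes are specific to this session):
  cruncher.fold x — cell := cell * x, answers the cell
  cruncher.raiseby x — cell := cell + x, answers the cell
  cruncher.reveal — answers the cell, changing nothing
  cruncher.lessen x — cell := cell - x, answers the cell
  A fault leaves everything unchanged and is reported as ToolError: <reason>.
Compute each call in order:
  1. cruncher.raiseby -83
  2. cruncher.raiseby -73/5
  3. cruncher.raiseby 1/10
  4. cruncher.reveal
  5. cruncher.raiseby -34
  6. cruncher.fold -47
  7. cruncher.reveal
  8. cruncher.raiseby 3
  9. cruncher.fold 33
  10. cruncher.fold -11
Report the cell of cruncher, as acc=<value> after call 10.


Using cruncher.raiseby on -83, which returns -83.
I run cruncher.raiseby on -73/5, yielding -488/5.
Invoking cruncher.raiseby on 1/10, and get -195/2.
I try cruncher.reveal(), → -195/2.
Next I call cruncher.raiseby on -34, and get -263/2.
Then cruncher.fold on -47, yielding 12361/2.
Invoking cruncher.reveal(), → 12361/2.
Calling cruncher.raiseby on 3, — result: 12367/2.
Next I call cruncher.fold on 33, → 408111/2.
I use cruncher.fold on -11, and see -4489221/2.

Answer: acc=-4489221/2


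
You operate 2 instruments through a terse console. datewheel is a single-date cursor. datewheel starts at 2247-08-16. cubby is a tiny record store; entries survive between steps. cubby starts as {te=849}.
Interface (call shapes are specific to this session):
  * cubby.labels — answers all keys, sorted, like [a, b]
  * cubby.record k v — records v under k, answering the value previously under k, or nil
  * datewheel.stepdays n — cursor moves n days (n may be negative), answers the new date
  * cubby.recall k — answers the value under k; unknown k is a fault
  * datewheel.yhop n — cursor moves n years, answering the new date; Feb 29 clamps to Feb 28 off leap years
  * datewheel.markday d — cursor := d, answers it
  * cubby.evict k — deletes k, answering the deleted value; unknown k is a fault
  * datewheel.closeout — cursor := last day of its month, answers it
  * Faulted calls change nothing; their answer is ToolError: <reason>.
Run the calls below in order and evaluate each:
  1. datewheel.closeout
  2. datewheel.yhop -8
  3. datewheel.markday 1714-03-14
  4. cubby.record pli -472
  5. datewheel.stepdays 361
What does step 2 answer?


·→ closeout()
·← 2247-08-31
·→ yhop(-8)
·← 2239-08-31
·→ markday(1714-03-14)
·← 1714-03-14
·→ record(pli, -472)
·← nil
·→ stepdays(361)
·← 1715-03-10

Answer: 2239-08-31


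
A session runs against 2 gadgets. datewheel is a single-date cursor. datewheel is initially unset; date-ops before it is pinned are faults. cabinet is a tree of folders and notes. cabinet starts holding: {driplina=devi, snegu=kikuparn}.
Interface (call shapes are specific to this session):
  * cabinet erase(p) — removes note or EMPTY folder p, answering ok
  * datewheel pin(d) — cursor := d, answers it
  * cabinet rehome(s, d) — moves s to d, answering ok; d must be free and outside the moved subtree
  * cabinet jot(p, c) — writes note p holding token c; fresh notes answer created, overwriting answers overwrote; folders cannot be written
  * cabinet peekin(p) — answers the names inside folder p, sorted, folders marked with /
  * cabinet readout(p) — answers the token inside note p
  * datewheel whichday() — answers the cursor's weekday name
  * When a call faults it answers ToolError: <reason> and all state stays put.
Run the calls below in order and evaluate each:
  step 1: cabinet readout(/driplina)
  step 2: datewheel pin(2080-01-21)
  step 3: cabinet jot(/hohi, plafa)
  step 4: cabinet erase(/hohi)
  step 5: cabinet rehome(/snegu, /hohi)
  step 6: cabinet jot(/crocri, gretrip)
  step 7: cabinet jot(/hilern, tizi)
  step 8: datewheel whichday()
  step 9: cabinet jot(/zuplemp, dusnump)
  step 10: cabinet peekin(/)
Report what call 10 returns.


I run cabinet readout on p='/driplina', and observe devi.
Invoking datewheel pin on d='2080-01-21', giving 2080-01-21.
I call cabinet jot on p='/hohi', c='plafa', which returns created.
I try cabinet erase on p='/hohi', giving ok.
Using cabinet rehome on s='/snegu', d='/hohi', giving ok.
I run cabinet jot on p='/crocri', c='gretrip', which returns created.
Invoking cabinet jot on p='/hilern', c='tizi', which returns created.
Then datewheel whichday(), yielding Sunday.
I call cabinet jot on p='/zuplemp', c='dusnump', → created.
Next I call cabinet peekin on p='/', and see [crocri, driplina, hilern, hohi, zuplemp].

Answer: [crocri, driplina, hilern, hohi, zuplemp]


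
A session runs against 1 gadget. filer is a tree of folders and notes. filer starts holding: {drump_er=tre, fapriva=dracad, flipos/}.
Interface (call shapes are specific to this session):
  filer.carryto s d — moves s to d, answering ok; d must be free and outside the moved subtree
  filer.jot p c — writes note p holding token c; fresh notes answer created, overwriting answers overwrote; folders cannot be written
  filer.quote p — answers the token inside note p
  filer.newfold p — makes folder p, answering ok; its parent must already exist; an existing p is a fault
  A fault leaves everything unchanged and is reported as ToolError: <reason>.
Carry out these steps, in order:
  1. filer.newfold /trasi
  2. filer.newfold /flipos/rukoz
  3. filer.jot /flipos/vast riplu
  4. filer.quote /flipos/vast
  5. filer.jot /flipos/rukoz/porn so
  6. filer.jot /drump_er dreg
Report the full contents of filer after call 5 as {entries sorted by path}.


// 1. filer.newfold(p→/trasi) => ok
// 2. filer.newfold(p→/flipos/rukoz) => ok
// 3. filer.jot(p→/flipos/vast, c→riplu) => created
// 4. filer.quote(p→/flipos/vast) => riplu
// 5. filer.jot(p→/flipos/rukoz/porn, c→so) => created
// 6. filer.jot(p→/drump_er, c→dreg) => overwrote

Answer: {drump_er=tre, fapriva=dracad, flipos/, flipos/rukoz/, flipos/rukoz/porn=so, flipos/vast=riplu, trasi/}


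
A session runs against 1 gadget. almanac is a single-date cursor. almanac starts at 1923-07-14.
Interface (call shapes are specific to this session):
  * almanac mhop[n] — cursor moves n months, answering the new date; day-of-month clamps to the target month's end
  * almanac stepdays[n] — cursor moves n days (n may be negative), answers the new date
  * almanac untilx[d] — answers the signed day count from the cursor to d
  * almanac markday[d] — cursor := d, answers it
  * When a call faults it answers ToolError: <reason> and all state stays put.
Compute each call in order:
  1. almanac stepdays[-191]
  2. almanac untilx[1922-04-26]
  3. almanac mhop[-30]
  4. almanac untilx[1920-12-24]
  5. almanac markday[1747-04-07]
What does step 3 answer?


Next I call almanac stepdays(n=-191): 1923-01-04.
Invoking almanac untilx(d=1922-04-26), giving -253.
Next I call almanac mhop(n=-30), yielding 1920-07-04.
Next I call almanac untilx(d=1920-12-24), which returns 173.
I try almanac markday(d=1747-04-07), and see 1747-04-07.

Answer: 1920-07-04


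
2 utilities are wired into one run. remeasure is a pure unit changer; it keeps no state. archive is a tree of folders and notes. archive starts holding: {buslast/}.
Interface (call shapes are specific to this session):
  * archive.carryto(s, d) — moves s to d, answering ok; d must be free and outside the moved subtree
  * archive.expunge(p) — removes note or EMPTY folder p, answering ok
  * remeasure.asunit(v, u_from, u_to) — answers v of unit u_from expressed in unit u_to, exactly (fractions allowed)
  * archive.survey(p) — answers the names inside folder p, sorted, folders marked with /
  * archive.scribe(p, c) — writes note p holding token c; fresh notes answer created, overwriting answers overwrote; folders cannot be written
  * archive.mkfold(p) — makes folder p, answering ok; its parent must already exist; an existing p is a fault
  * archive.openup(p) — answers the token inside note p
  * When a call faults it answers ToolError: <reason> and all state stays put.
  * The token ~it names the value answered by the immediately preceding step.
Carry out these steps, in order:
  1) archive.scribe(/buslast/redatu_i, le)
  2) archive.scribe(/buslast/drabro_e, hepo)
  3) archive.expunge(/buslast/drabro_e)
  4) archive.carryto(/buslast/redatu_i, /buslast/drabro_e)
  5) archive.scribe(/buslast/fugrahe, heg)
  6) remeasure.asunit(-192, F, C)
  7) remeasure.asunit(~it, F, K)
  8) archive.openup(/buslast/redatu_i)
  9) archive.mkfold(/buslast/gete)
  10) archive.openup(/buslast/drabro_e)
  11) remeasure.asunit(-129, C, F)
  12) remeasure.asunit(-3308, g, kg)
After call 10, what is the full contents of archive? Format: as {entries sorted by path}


Answer: {buslast/, buslast/drabro_e=le, buslast/fugrahe=heg, buslast/gete/}

Derivation:
~$ scribe p=/buslast/redatu_i c=le
[out] created
~$ scribe p=/buslast/drabro_e c=hepo
[out] created
~$ expunge p=/buslast/drabro_e
[out] ok
~$ carryto s=/buslast/redatu_i d=/buslast/drabro_e
[out] ok
~$ scribe p=/buslast/fugrahe c=heg
[out] created
~$ asunit v=-192 u_from=F u_to=C
[out] -1120/9
~$ asunit v=~it u_from=F u_to=K
[out] 301703/1620
~$ openup p=/buslast/redatu_i
[out] ToolError: not found
~$ mkfold p=/buslast/gete
[out] ok
~$ openup p=/buslast/drabro_e
[out] le
~$ asunit v=-129 u_from=C u_to=F
[out] -1001/5
~$ asunit v=-3308 u_from=g u_to=kg
[out] -827/250


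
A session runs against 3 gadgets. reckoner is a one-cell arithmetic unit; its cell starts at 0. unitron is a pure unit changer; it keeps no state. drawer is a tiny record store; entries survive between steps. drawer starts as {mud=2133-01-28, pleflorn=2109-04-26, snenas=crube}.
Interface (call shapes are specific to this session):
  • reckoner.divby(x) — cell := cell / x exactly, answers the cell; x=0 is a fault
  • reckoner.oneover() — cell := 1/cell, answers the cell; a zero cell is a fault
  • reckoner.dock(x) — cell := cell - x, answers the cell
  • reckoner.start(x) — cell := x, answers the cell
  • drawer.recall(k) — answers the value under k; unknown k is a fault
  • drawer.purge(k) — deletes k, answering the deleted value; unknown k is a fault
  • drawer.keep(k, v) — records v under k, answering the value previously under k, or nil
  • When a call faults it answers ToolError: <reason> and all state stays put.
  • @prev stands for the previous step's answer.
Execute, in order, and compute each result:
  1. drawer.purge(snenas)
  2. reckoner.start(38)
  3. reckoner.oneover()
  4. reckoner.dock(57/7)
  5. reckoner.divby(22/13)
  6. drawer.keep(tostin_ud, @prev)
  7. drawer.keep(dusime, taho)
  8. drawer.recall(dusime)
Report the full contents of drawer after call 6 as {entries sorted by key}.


-> purge(snenas)
<- crube
-> start(38)
<- 38
-> oneover()
<- 1/38
-> dock(57/7)
<- -2159/266
-> divby(22/13)
<- -28067/5852
-> keep(tostin_ud, @prev)
<- nil
-> keep(dusime, taho)
<- nil
-> recall(dusime)
<- taho

Answer: {mud=2133-01-28, pleflorn=2109-04-26, tostin_ud=-28067/5852}


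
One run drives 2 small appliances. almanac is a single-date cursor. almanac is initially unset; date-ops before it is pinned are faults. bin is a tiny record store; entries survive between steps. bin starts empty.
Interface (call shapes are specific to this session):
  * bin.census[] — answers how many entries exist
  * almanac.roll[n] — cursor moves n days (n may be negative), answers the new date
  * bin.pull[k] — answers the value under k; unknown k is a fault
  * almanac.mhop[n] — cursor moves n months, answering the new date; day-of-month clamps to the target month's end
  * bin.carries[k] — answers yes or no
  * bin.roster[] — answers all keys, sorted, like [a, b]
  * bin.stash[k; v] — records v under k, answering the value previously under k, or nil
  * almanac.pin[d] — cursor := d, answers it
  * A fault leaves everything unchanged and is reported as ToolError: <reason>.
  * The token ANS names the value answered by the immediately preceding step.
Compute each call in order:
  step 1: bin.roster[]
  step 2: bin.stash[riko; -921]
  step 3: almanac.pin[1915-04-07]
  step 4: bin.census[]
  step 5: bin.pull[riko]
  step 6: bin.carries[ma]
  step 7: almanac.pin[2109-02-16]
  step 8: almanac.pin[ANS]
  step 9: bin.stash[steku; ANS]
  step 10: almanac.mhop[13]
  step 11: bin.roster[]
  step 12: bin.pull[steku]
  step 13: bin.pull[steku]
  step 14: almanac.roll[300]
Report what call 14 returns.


;; bin.roster() == []
;; bin.stash(k→riko, v→-921) == nil
;; almanac.pin(d→1915-04-07) == 1915-04-07
;; bin.census() == 1
;; bin.pull(k→riko) == -921
;; bin.carries(k→ma) == no
;; almanac.pin(d→2109-02-16) == 2109-02-16
;; almanac.pin(d→ANS) == 2109-02-16
;; bin.stash(k→steku, v→ANS) == nil
;; almanac.mhop(n→13) == 2110-03-16
;; bin.roster() == [riko, steku]
;; bin.pull(k→steku) == 2109-02-16
;; bin.pull(k→steku) == 2109-02-16
;; almanac.roll(n→300) == 2111-01-10

Answer: 2111-01-10


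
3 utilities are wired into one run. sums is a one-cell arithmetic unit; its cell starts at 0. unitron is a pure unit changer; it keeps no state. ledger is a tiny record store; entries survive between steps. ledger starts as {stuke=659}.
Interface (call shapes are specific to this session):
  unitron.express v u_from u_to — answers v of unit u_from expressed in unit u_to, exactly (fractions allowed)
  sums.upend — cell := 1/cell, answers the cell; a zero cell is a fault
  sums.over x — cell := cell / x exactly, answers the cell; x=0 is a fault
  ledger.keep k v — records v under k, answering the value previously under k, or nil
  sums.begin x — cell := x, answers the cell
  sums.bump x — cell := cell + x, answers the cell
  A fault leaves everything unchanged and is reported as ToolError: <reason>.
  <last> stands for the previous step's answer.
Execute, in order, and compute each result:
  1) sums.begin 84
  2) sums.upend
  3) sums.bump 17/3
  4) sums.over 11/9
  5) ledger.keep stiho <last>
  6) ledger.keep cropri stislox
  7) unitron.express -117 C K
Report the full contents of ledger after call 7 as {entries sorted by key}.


-- 1. sums.begin(x='84') -> 84
-- 2. sums.upend() -> 1/84
-- 3. sums.bump(x='17/3') -> 159/28
-- 4. sums.over(x='11/9') -> 1431/308
-- 5. ledger.keep(k='stiho', v='<last>') -> nil
-- 6. ledger.keep(k='cropri', v='stislox') -> nil
-- 7. unitron.express(v='-117', u_from='C', u_to='K') -> 3123/20

Answer: {cropri=stislox, stiho=1431/308, stuke=659}


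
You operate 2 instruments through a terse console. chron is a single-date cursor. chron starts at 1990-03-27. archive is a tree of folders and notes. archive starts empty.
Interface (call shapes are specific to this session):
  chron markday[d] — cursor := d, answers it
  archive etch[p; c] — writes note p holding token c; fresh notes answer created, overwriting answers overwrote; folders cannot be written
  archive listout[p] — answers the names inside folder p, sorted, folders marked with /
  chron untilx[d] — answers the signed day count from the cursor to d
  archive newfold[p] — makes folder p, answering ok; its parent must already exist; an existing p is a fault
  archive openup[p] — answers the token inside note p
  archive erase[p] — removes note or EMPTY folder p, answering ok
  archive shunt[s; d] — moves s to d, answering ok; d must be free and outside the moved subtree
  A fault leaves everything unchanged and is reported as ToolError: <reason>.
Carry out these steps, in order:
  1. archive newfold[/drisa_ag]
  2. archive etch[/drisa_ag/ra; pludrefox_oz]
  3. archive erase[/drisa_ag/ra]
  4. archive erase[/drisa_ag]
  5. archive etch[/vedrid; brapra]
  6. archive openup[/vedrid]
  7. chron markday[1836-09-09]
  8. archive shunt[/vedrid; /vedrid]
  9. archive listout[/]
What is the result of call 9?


Answer: [vedrid]

Derivation:
[in] archive newfold p→/drisa_ag
  ok
[in] archive etch p→/drisa_ag/ra c→pludrefox_oz
  created
[in] archive erase p→/drisa_ag/ra
  ok
[in] archive erase p→/drisa_ag
  ok
[in] archive etch p→/vedrid c→brapra
  created
[in] archive openup p→/vedrid
  brapra
[in] chron markday d→1836-09-09
  1836-09-09
[in] archive shunt s→/vedrid d→/vedrid
  ToolError: exists
[in] archive listout p→/
  [vedrid]


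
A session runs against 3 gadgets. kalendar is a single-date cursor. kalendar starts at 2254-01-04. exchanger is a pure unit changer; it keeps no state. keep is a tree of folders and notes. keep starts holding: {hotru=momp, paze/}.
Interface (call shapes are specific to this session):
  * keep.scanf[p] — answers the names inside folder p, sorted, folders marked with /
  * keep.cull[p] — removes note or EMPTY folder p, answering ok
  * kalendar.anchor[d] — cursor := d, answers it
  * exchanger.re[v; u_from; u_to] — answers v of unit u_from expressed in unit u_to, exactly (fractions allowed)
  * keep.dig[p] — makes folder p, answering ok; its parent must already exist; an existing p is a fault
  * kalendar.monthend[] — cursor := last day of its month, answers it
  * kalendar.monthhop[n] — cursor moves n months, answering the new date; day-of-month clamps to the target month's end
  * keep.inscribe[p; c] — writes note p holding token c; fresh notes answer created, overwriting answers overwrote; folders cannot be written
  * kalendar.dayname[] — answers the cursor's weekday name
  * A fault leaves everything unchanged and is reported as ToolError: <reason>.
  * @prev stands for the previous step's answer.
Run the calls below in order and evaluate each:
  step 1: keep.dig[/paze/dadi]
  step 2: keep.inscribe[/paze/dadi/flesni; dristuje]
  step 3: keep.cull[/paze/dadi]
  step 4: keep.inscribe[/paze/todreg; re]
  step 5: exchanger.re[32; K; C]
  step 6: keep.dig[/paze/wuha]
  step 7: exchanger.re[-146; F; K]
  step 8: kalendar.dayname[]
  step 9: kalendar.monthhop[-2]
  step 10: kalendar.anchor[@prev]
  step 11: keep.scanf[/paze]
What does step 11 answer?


~$ dig p→/paze/dadi
= ok
~$ inscribe p→/paze/dadi/flesni c→dristuje
= created
~$ cull p→/paze/dadi
= ToolError: not empty
~$ inscribe p→/paze/todreg c→re
= created
~$ re v→32 u_from→K u_to→C
= -4823/20
~$ dig p→/paze/wuha
= ok
~$ re v→-146 u_from→F u_to→K
= 31367/180
~$ dayname
= Wednesday
~$ monthhop n→-2
= 2253-11-04
~$ anchor d→@prev
= 2253-11-04
~$ scanf p→/paze
= [dadi/, todreg, wuha/]

Answer: [dadi/, todreg, wuha/]


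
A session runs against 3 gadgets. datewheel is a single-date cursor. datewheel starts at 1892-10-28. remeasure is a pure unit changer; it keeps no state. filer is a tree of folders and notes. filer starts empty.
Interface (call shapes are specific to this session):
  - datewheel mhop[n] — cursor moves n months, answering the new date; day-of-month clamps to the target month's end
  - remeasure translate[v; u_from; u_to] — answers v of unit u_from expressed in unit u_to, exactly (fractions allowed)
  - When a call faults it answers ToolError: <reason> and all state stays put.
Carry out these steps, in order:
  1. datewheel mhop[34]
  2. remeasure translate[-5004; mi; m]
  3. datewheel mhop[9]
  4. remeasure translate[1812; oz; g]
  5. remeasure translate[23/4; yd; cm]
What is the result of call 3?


-> datewheel mhop(n→34)
<- 1895-08-28
-> remeasure translate(v→-5004, u_from→mi, u_to→m)
<- -1006644672/125
-> datewheel mhop(n→9)
<- 1896-05-28
-> remeasure translate(v→1812, u_from→oz, u_to→g)
<- 20547734361/400000
-> remeasure translate(v→23/4, u_from→yd, u_to→cm)
<- 26289/50

Answer: 1896-05-28


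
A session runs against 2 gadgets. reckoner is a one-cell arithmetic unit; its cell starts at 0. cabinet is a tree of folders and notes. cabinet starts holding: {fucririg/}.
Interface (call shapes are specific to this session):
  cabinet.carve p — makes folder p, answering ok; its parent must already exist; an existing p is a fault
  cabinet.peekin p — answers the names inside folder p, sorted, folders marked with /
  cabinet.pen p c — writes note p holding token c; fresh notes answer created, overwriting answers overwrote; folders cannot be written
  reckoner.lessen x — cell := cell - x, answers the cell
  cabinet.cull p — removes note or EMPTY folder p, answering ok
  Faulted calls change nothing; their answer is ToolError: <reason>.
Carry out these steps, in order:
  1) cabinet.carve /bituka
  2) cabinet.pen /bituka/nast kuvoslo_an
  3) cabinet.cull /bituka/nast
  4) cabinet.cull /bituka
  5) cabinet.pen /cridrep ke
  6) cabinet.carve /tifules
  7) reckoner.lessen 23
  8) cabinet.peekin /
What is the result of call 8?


Answer: [cridrep, fucririg/, tifules/]

Derivation:
// carve(p: /bituka) ~> ok
// pen(p: /bituka/nast, c: kuvoslo_an) ~> created
// cull(p: /bituka/nast) ~> ok
// cull(p: /bituka) ~> ok
// pen(p: /cridrep, c: ke) ~> created
// carve(p: /tifules) ~> ok
// lessen(x: 23) ~> -23
// peekin(p: /) ~> [cridrep, fucririg/, tifules/]


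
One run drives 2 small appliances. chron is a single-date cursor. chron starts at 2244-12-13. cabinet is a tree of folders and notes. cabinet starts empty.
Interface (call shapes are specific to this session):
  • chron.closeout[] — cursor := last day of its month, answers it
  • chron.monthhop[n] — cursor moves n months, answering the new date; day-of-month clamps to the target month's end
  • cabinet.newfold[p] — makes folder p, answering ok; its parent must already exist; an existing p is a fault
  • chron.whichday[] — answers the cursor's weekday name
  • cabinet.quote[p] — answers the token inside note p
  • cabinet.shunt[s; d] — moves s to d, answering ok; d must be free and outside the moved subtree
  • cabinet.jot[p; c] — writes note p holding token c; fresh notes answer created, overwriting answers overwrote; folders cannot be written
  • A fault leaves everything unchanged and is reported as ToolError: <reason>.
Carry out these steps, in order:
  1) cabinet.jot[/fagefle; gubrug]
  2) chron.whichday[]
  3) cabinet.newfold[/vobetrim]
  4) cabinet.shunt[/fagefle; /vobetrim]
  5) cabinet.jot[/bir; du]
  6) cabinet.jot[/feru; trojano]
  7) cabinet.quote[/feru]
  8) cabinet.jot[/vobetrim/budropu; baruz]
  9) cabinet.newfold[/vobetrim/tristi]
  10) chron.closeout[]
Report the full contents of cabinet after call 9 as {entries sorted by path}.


Using cabinet.jot passing /fagefle, gubrug: created.
Then chron.whichday: Friday.
I run cabinet.newfold passing /vobetrim, → ok.
Next I call cabinet.shunt passing /fagefle, /vobetrim, — result: ToolError: exists.
Using cabinet.jot passing /bir, du, and get created.
Using cabinet.jot passing /feru, trojano, — result: created.
Next I call cabinet.quote passing /feru, which returns trojano.
I run cabinet.jot passing /vobetrim/budropu, baruz, and observe created.
Now I run cabinet.newfold passing /vobetrim/tristi, and observe ok.
Calling chron.closeout, and see 2244-12-31.

Answer: {bir=du, fagefle=gubrug, feru=trojano, vobetrim/, vobetrim/budropu=baruz, vobetrim/tristi/}


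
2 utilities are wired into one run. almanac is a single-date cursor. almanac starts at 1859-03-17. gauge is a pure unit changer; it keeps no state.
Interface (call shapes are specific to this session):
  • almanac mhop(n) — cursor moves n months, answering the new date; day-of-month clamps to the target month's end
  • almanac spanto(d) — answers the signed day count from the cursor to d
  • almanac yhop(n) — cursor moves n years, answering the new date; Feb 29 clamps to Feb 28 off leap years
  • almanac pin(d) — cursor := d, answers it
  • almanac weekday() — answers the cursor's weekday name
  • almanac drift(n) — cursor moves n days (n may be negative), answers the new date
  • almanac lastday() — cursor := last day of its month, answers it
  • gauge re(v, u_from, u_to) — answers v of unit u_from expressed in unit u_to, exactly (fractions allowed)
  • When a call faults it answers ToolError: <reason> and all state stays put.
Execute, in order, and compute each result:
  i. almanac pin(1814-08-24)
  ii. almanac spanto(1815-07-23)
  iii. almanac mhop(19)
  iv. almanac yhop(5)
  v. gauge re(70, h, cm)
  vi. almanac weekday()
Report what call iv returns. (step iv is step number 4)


> almanac pin 1814-08-24
[out] 1814-08-24
> almanac spanto 1815-07-23
[out] 333
> almanac mhop 19
[out] 1816-03-24
> almanac yhop 5
[out] 1821-03-24
> gauge re 70 h cm
[out] ToolError: incompatible units
> almanac weekday
[out] Saturday

Answer: 1821-03-24


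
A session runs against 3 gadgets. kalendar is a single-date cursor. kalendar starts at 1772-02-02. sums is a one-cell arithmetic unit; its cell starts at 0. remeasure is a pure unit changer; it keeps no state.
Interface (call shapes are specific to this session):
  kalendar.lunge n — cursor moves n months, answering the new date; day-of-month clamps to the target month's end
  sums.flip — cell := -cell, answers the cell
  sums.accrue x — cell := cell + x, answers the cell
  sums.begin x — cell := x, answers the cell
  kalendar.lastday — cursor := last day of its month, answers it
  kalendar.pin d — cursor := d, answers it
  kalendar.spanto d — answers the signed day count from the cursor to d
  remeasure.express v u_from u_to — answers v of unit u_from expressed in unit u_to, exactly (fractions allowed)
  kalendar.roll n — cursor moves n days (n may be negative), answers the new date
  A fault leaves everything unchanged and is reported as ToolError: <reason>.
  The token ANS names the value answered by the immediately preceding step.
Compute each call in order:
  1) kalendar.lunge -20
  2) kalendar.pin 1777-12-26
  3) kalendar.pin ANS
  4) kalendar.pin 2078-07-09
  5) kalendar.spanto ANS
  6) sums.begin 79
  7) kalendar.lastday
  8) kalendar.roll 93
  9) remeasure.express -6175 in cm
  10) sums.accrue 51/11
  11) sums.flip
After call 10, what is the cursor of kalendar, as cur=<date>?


~$ kalendar.lunge -20
= 1770-06-02
~$ kalendar.pin 1777-12-26
= 1777-12-26
~$ kalendar.pin ANS
= 1777-12-26
~$ kalendar.pin 2078-07-09
= 2078-07-09
~$ kalendar.spanto ANS
= 0
~$ sums.begin 79
= 79
~$ kalendar.lastday
= 2078-07-31
~$ kalendar.roll 93
= 2078-11-01
~$ remeasure.express -6175 in cm
= -31369/2
~$ sums.accrue 51/11
= 920/11
~$ sums.flip
= -920/11

Answer: cur=2078-11-01


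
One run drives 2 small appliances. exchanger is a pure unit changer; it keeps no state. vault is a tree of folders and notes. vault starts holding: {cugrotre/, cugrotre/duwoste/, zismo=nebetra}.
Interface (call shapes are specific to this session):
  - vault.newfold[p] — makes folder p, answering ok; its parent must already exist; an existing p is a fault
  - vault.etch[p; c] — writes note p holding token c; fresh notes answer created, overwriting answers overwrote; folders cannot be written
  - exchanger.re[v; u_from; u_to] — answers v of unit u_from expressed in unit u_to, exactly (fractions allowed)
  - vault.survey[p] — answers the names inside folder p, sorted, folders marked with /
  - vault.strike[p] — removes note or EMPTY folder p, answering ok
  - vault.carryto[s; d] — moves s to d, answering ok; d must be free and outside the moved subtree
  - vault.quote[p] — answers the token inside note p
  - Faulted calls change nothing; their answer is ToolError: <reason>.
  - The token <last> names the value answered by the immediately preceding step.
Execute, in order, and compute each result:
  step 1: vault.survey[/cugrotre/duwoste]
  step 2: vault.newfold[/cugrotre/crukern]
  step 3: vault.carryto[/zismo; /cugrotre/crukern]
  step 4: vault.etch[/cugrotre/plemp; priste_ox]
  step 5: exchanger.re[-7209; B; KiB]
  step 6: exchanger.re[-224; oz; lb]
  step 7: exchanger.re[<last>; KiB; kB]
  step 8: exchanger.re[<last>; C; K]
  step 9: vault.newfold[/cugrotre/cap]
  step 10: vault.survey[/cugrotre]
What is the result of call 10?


;; vault.survey(p='/cugrotre/duwoste') ~> []
;; vault.newfold(p='/cugrotre/crukern') ~> ok
;; vault.carryto(s='/zismo', d='/cugrotre/crukern') ~> ToolError: exists
;; vault.etch(p='/cugrotre/plemp', c='priste_ox') ~> created
;; exchanger.re(v='-7209', u_from='B', u_to='KiB') ~> -7209/1024
;; exchanger.re(v='-224', u_from='oz', u_to='lb') ~> -14
;; exchanger.re(v='<last>', u_from='KiB', u_to='kB') ~> -1792/125
;; exchanger.re(v='<last>', u_from='C', u_to='K') ~> 129407/500
;; vault.newfold(p='/cugrotre/cap') ~> ok
;; vault.survey(p='/cugrotre') ~> [cap/, crukern/, duwoste/, plemp]

Answer: [cap/, crukern/, duwoste/, plemp]


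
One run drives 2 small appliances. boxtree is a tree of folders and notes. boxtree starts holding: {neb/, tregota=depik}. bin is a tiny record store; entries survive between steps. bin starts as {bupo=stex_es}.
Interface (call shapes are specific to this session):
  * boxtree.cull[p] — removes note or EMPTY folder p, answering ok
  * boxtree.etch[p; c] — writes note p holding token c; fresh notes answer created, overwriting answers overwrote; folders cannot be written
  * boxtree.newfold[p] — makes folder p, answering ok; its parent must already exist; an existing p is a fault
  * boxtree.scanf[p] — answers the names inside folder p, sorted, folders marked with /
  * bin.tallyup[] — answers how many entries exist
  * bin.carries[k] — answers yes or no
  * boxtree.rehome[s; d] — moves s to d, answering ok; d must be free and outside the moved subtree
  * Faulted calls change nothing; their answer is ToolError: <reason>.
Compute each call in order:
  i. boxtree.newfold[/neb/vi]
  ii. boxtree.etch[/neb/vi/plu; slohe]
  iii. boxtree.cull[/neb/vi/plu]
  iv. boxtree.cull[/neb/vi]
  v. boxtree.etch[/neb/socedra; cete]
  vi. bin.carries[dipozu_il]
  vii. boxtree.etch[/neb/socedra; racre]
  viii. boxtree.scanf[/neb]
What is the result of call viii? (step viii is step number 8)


·→ newfold(p=/neb/vi)
·← ok
·→ etch(p=/neb/vi/plu, c=slohe)
·← created
·→ cull(p=/neb/vi/plu)
·← ok
·→ cull(p=/neb/vi)
·← ok
·→ etch(p=/neb/socedra, c=cete)
·← created
·→ carries(k=dipozu_il)
·← no
·→ etch(p=/neb/socedra, c=racre)
·← overwrote
·→ scanf(p=/neb)
·← [socedra]

Answer: [socedra]


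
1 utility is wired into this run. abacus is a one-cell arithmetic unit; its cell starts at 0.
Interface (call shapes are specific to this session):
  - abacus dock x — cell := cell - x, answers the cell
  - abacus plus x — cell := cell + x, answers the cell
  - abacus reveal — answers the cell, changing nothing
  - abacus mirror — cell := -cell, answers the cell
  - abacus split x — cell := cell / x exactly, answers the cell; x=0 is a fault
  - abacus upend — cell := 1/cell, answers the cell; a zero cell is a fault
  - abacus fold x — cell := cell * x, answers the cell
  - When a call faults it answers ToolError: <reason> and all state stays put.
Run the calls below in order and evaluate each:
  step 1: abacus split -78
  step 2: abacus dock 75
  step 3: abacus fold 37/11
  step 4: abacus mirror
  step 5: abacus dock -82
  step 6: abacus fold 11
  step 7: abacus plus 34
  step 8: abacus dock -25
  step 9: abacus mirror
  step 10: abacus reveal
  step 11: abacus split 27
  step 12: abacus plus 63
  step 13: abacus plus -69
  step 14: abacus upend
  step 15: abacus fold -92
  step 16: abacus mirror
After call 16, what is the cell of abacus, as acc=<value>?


Answer: acc=-1242/1949

Derivation:
>>> abacus split x→-78
[out] 0
>>> abacus dock x→75
[out] -75
>>> abacus fold x→37/11
[out] -2775/11
>>> abacus mirror
[out] 2775/11
>>> abacus dock x→-82
[out] 3677/11
>>> abacus fold x→11
[out] 3677
>>> abacus plus x→34
[out] 3711
>>> abacus dock x→-25
[out] 3736
>>> abacus mirror
[out] -3736
>>> abacus reveal
[out] -3736
>>> abacus split x→27
[out] -3736/27
>>> abacus plus x→63
[out] -2035/27
>>> abacus plus x→-69
[out] -3898/27
>>> abacus upend
[out] -27/3898
>>> abacus fold x→-92
[out] 1242/1949
>>> abacus mirror
[out] -1242/1949


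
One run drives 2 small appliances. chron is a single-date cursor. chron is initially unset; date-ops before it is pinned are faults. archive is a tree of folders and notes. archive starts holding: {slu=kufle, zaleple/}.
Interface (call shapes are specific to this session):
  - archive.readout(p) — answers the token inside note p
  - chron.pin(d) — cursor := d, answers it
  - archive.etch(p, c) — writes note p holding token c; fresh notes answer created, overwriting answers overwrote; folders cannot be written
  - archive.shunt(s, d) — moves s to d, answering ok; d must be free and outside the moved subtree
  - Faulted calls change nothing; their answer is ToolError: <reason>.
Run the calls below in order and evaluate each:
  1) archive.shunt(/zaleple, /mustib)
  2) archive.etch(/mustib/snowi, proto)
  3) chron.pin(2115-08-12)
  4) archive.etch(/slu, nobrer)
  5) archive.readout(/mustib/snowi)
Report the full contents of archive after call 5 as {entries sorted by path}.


# 1. archive.shunt(s→/zaleple, d→/mustib) ~> ok
# 2. archive.etch(p→/mustib/snowi, c→proto) ~> created
# 3. chron.pin(d→2115-08-12) ~> 2115-08-12
# 4. archive.etch(p→/slu, c→nobrer) ~> overwrote
# 5. archive.readout(p→/mustib/snowi) ~> proto

Answer: {mustib/, mustib/snowi=proto, slu=nobrer}


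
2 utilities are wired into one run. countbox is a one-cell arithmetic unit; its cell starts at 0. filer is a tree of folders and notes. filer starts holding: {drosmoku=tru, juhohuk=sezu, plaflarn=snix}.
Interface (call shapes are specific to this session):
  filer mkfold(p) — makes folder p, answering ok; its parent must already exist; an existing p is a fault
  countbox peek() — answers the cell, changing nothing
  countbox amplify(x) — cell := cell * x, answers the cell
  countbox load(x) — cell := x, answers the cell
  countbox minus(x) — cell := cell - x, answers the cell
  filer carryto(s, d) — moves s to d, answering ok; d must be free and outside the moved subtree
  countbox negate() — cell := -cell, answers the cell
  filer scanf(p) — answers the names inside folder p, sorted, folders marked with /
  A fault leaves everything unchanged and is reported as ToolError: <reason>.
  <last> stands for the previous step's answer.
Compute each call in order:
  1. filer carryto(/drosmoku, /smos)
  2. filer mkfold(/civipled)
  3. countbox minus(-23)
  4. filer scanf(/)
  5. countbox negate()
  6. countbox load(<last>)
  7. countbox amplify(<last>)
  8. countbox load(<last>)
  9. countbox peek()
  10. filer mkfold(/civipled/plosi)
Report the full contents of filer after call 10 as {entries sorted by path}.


Answer: {civipled/, civipled/plosi/, juhohuk=sezu, plaflarn=snix, smos=tru}

Derivation:
[in] filer carryto /drosmoku /smos
[out] ok
[in] filer mkfold /civipled
[out] ok
[in] countbox minus -23
[out] 23
[in] filer scanf /
[out] [civipled/, juhohuk, plaflarn, smos]
[in] countbox negate
[out] -23
[in] countbox load <last>
[out] -23
[in] countbox amplify <last>
[out] 529
[in] countbox load <last>
[out] 529
[in] countbox peek
[out] 529
[in] filer mkfold /civipled/plosi
[out] ok


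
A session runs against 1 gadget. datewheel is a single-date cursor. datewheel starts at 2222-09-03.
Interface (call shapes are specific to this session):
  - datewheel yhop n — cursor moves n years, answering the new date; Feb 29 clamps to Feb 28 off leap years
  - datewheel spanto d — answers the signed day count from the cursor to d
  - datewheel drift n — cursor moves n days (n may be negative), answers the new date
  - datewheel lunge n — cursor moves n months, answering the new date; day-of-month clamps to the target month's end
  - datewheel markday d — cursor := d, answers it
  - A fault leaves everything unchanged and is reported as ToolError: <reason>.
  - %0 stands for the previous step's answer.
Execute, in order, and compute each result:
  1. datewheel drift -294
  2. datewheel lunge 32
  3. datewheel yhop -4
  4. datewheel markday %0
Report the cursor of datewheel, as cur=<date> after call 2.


Answer: cur=2224-07-13

Derivation:
Calling datewheel drift using n→-294, and observe 2221-11-13.
I call datewheel lunge using n→32, and observe 2224-07-13.
I call datewheel yhop using n→-4, and see 2220-07-13.
I invoke datewheel markday using d→%0, and observe 2220-07-13.


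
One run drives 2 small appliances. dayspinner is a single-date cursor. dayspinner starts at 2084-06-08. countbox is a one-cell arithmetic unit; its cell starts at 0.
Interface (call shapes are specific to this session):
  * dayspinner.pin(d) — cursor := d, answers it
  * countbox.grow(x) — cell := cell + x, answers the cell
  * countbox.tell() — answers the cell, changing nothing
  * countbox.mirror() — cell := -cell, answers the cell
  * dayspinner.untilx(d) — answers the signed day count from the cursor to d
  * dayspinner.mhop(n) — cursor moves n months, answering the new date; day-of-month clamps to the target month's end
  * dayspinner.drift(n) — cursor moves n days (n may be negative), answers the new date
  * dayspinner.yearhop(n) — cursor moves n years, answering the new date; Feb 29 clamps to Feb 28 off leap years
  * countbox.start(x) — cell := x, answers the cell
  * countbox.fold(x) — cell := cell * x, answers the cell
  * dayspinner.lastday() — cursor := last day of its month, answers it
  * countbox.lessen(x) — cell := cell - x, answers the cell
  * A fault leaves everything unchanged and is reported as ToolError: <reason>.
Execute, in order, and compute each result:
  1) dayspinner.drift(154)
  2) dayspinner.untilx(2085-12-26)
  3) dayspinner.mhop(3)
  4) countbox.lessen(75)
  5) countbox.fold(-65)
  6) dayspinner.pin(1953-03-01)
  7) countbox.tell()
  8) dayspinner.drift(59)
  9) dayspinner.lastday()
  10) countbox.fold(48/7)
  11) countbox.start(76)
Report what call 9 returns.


// 1. drift(n=154) : 2084-11-09
// 2. untilx(d=2085-12-26) : 412
// 3. mhop(n=3) : 2085-02-09
// 4. lessen(x=75) : -75
// 5. fold(x=-65) : 4875
// 6. pin(d=1953-03-01) : 1953-03-01
// 7. tell() : 4875
// 8. drift(n=59) : 1953-04-29
// 9. lastday() : 1953-04-30
// 10. fold(x=48/7) : 234000/7
// 11. start(x=76) : 76

Answer: 1953-04-30
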